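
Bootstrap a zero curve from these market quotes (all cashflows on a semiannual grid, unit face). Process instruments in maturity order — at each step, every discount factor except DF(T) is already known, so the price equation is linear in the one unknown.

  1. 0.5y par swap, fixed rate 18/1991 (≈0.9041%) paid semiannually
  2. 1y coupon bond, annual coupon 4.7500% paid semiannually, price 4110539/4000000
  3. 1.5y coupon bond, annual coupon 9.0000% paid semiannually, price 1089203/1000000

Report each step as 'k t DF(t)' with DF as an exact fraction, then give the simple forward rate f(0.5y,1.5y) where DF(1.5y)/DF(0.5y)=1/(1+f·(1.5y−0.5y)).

1 1/2 1991/2000
2 1 9807/10000
3 3/2 2393/2500
f(0.5y,1.5y) = ((1991/2000)/(2393/2500) − 1)/(1) = 383/9572 ≈ 4.0013%

step 1 [0.5y] swap r/2=9/1991: DF=(1 − 9/1991·(0))/(1+9/1991) = 1991/2000 ≈ 0.995500
step 2 [1y] bond c/2=19/800: DF=(4110539/4000000 − 19/800·(0.995500))/(1+19/800) = 9807/10000 ≈ 0.980700
step 3 [1.5y] bond c/2=9/200: DF=(1089203/1000000 − 9/200·(0.995500+0.980700))/(1+9/200) = 2393/2500 ≈ 0.957200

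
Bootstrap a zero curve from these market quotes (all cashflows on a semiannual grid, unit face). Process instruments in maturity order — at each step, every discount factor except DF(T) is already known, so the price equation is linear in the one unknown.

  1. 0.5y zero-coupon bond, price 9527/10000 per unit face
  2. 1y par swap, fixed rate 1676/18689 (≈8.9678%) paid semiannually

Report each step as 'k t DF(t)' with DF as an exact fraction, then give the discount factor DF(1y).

1 1/2 9527/10000
2 1 4581/5000
DF(1y) = 4581/5000 ≈ 0.916200

step 1 [0.5y] zero: DF = P = 9527/10000 ≈ 0.952700
step 2 [1y] swap r/2=838/18689: DF=(1 − 838/18689·(0.952700))/(1+838/18689) = 4581/5000 ≈ 0.916200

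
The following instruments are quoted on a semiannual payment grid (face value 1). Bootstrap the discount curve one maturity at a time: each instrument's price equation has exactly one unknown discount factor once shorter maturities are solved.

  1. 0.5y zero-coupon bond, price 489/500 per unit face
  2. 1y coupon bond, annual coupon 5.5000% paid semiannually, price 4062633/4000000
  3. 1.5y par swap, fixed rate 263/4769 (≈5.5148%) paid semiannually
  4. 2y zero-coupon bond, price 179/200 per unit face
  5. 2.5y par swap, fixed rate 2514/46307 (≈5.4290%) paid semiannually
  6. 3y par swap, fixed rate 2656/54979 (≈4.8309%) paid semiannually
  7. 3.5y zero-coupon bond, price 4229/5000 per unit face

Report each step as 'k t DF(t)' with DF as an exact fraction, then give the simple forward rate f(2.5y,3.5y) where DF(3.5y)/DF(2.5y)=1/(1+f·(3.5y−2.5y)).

1 1/2 489/500
2 1 9623/10000
3 3/2 9211/10000
4 2 179/200
5 5/2 8743/10000
6 3 542/625
7 7/2 4229/5000
f(2.5y,3.5y) = ((8743/10000)/(4229/5000) − 1)/(1) = 285/8458 ≈ 3.3696%

step 1 [0.5y] zero: DF = P = 489/500 ≈ 0.978000
step 2 [1y] bond c/2=11/400: DF=(4062633/4000000 − 11/400·(0.978000))/(1+11/400) = 9623/10000 ≈ 0.962300
step 3 [1.5y] swap r/2=263/9538: DF=(1 − 263/9538·(0.978000+0.962300))/(1+263/9538) = 9211/10000 ≈ 0.921100
step 4 [2y] zero: DF = P = 179/200 ≈ 0.895000
step 5 [2.5y] swap r/2=1257/46307: DF=(1 − 1257/46307·(0.978000+0.962300+0.921100+0.895000))/(1+1257/46307) = 8743/10000 ≈ 0.874300
step 6 [3y] swap r/2=1328/54979: DF=(1 − 1328/54979·(0.978000+0.962300+0.921100+0.895000+0.874300))/(1+1328/54979) = 542/625 ≈ 0.867200
step 7 [3.5y] zero: DF = P = 4229/5000 ≈ 0.845800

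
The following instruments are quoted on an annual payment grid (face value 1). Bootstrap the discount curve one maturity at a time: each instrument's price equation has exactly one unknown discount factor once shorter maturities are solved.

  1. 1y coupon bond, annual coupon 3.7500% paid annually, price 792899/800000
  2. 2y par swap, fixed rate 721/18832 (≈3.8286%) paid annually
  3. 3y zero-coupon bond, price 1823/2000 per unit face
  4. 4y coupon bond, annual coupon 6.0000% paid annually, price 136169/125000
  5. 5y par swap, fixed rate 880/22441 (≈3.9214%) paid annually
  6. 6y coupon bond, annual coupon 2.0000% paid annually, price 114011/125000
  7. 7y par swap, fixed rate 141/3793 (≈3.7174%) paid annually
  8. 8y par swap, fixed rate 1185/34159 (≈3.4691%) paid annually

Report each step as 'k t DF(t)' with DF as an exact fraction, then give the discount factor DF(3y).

step 1 [1y] bond c/1=3/80: DF=(792899/800000 − 3/80·(0))/(1+3/80) = 9553/10000 ≈ 0.955300
step 2 [2y] swap r/1=721/18832: DF=(1 − 721/18832·(0.955300))/(1+721/18832) = 9279/10000 ≈ 0.927900
step 3 [3y] zero: DF = P = 1823/2000 ≈ 0.911500
step 4 [4y] bond c/1=3/50: DF=(136169/125000 − 3/50·(0.955300+0.927900+0.911500))/(1+3/50) = 1739/2000 ≈ 0.869500
step 5 [5y] swap r/1=880/22441: DF=(1 − 880/22441·(0.955300+0.927900+0.911500+0.869500))/(1+880/22441) = 103/125 ≈ 0.824000
step 6 [6y] bond c/1=1/50: DF=(114011/125000 − 1/50·(0.955300+0.927900+0.911500+0.869500+0.824000))/(1+1/50) = 4031/5000 ≈ 0.806200
step 7 [7y] swap r/1=141/3793: DF=(1 − 141/3793·(0.955300+0.927900+0.911500+0.869500+0.824000+0.806200))/(1+141/3793) = 484/625 ≈ 0.774400
step 8 [8y] swap r/1=1185/34159: DF=(1 − 1185/34159·(0.955300+0.927900+0.911500+0.869500+0.824000+0.806200+0.774400))/(1+1185/34159) = 763/1000 ≈ 0.763000

1 1 9553/10000
2 2 9279/10000
3 3 1823/2000
4 4 1739/2000
5 5 103/125
6 6 4031/5000
7 7 484/625
8 8 763/1000
DF(3y) = 1823/2000 ≈ 0.911500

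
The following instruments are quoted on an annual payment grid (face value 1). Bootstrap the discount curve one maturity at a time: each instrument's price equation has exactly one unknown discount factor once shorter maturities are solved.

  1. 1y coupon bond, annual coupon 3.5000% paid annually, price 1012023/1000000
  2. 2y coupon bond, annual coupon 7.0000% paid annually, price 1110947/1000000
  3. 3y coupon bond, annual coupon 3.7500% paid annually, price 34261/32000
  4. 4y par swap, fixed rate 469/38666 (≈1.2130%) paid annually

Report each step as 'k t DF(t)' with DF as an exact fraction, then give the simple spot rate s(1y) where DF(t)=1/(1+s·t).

step 1 [1y] bond c/1=7/200: DF=(1012023/1000000 − 7/200·(0))/(1+7/200) = 4889/5000 ≈ 0.977800
step 2 [2y] bond c/1=7/100: DF=(1110947/1000000 − 7/100·(0.977800))/(1+7/100) = 9743/10000 ≈ 0.974300
step 3 [3y] bond c/1=3/80: DF=(34261/32000 − 3/80·(0.977800+0.974300))/(1+3/80) = 4807/5000 ≈ 0.961400
step 4 [4y] swap r/1=469/38666: DF=(1 − 469/38666·(0.977800+0.974300+0.961400))/(1+469/38666) = 9531/10000 ≈ 0.953100

1 1 4889/5000
2 2 9743/10000
3 3 4807/5000
4 4 9531/10000
s(1y) = (1/(4889/5000) − 1)/(1) = 111/4889 ≈ 2.2704%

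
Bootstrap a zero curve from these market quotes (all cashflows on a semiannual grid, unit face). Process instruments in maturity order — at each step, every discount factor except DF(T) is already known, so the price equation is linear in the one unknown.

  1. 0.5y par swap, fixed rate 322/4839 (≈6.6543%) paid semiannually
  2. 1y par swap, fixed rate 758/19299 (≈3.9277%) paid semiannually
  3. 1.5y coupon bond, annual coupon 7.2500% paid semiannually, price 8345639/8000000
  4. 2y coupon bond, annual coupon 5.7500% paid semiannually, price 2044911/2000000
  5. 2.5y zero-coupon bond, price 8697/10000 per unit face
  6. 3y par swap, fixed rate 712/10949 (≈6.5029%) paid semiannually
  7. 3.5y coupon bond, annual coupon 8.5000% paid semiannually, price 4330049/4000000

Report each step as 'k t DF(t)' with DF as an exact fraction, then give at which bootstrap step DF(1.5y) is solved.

step 1 [0.5y] swap r/2=161/4839: DF=(1 − 161/4839·(0))/(1+161/4839) = 4839/5000 ≈ 0.967800
step 2 [1y] swap r/2=379/19299: DF=(1 − 379/19299·(0.967800))/(1+379/19299) = 9621/10000 ≈ 0.962100
step 3 [1.5y] bond c/2=29/800: DF=(8345639/8000000 − 29/800·(0.967800+0.962100))/(1+29/800) = 587/625 ≈ 0.939200
step 4 [2y] bond c/2=23/800: DF=(2044911/2000000 − 23/800·(0.967800+0.962100+0.939200))/(1+23/800) = 9137/10000 ≈ 0.913700
step 5 [2.5y] zero: DF = P = 8697/10000 ≈ 0.869700
step 6 [3y] swap r/2=356/10949: DF=(1 − 356/10949·(0.967800+0.962100+0.939200+0.913700+0.869700))/(1+356/10949) = 411/500 ≈ 0.822000
step 7 [3.5y] bond c/2=17/400: DF=(4330049/4000000 − 17/400·(0.967800+0.962100+0.939200+0.913700+0.869700+0.822000))/(1+17/400) = 1019/1250 ≈ 0.815200

1 1/2 4839/5000
2 1 9621/10000
3 3/2 587/625
4 2 9137/10000
5 5/2 8697/10000
6 3 411/500
7 7/2 1019/1250
DF(1.5y) is solved at step 3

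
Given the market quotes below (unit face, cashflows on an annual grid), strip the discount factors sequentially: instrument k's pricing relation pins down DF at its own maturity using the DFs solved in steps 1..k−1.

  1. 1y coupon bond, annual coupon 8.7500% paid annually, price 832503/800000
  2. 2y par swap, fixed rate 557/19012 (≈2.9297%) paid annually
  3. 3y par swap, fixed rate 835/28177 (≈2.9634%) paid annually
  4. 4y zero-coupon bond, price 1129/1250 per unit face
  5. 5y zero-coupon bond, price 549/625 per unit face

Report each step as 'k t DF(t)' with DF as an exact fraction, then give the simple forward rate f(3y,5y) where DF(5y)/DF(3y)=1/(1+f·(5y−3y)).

step 1 [1y] bond c/1=7/80: DF=(832503/800000 − 7/80·(0))/(1+7/80) = 9569/10000 ≈ 0.956900
step 2 [2y] swap r/1=557/19012: DF=(1 − 557/19012·(0.956900))/(1+557/19012) = 9443/10000 ≈ 0.944300
step 3 [3y] swap r/1=835/28177: DF=(1 − 835/28177·(0.956900+0.944300))/(1+835/28177) = 1833/2000 ≈ 0.916500
step 4 [4y] zero: DF = P = 1129/1250 ≈ 0.903200
step 5 [5y] zero: DF = P = 549/625 ≈ 0.878400

1 1 9569/10000
2 2 9443/10000
3 3 1833/2000
4 4 1129/1250
5 5 549/625
f(3y,5y) = ((1833/2000)/(549/625) − 1)/(2) = 127/5856 ≈ 2.1687%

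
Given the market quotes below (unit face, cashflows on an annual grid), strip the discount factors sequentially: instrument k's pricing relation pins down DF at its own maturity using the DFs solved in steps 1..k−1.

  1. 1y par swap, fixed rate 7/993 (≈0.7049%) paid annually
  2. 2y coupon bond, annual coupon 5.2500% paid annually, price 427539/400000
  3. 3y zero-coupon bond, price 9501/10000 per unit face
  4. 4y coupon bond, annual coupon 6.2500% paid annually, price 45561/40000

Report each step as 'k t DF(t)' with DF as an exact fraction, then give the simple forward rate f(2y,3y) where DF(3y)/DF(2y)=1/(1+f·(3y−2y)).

1 1 993/1000
2 2 483/500
3 3 9501/10000
4 4 9009/10000
f(2y,3y) = ((483/500)/(9501/10000) − 1)/(1) = 53/3167 ≈ 1.6735%

step 1 [1y] swap r/1=7/993: DF=(1 − 7/993·(0))/(1+7/993) = 993/1000 ≈ 0.993000
step 2 [2y] bond c/1=21/400: DF=(427539/400000 − 21/400·(0.993000))/(1+21/400) = 483/500 ≈ 0.966000
step 3 [3y] zero: DF = P = 9501/10000 ≈ 0.950100
step 4 [4y] bond c/1=1/16: DF=(45561/40000 − 1/16·(0.993000+0.966000+0.950100))/(1+1/16) = 9009/10000 ≈ 0.900900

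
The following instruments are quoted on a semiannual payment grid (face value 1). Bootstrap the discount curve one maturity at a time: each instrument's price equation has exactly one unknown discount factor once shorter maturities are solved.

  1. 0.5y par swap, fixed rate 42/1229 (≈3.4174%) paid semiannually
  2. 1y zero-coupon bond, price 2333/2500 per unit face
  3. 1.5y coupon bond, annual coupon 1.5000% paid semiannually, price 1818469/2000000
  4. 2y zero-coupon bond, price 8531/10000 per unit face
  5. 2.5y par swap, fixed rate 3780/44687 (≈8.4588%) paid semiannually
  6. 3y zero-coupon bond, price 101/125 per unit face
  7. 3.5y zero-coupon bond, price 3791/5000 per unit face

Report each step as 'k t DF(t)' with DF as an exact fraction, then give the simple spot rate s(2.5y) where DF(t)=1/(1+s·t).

1 1/2 1229/1250
2 1 2333/2500
3 3/2 4441/5000
4 2 8531/10000
5 5/2 811/1000
6 3 101/125
7 7/2 3791/5000
s(2.5y) = (1/(811/1000) − 1)/(5/2) = 378/4055 ≈ 9.3218%

step 1 [0.5y] swap r/2=21/1229: DF=(1 − 21/1229·(0))/(1+21/1229) = 1229/1250 ≈ 0.983200
step 2 [1y] zero: DF = P = 2333/2500 ≈ 0.933200
step 3 [1.5y] bond c/2=3/400: DF=(1818469/2000000 − 3/400·(0.983200+0.933200))/(1+3/400) = 4441/5000 ≈ 0.888200
step 4 [2y] zero: DF = P = 8531/10000 ≈ 0.853100
step 5 [2.5y] swap r/2=1890/44687: DF=(1 − 1890/44687·(0.983200+0.933200+0.888200+0.853100))/(1+1890/44687) = 811/1000 ≈ 0.811000
step 6 [3y] zero: DF = P = 101/125 ≈ 0.808000
step 7 [3.5y] zero: DF = P = 3791/5000 ≈ 0.758200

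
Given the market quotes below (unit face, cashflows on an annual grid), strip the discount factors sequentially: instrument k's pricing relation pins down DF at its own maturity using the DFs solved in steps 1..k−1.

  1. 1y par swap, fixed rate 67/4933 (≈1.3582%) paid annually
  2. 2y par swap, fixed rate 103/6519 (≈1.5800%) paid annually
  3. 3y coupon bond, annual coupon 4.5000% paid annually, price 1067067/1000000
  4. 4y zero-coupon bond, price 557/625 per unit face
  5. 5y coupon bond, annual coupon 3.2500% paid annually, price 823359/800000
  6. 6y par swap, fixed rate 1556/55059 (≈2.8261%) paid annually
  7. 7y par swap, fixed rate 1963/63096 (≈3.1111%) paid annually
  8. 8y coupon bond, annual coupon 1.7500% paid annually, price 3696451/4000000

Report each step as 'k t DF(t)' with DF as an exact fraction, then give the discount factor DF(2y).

1 1 4933/5000
2 2 9691/10000
3 3 9369/10000
4 4 557/625
5 5 8777/10000
6 6 2111/2500
7 7 8037/10000
8 8 7997/10000
DF(2y) = 9691/10000 ≈ 0.969100

step 1 [1y] swap r/1=67/4933: DF=(1 − 67/4933·(0))/(1+67/4933) = 4933/5000 ≈ 0.986600
step 2 [2y] swap r/1=103/6519: DF=(1 − 103/6519·(0.986600))/(1+103/6519) = 9691/10000 ≈ 0.969100
step 3 [3y] bond c/1=9/200: DF=(1067067/1000000 − 9/200·(0.986600+0.969100))/(1+9/200) = 9369/10000 ≈ 0.936900
step 4 [4y] zero: DF = P = 557/625 ≈ 0.891200
step 5 [5y] bond c/1=13/400: DF=(823359/800000 − 13/400·(0.986600+0.969100+0.936900+0.891200))/(1+13/400) = 8777/10000 ≈ 0.877700
step 6 [6y] swap r/1=1556/55059: DF=(1 − 1556/55059·(0.986600+0.969100+0.936900+0.891200+0.877700))/(1+1556/55059) = 2111/2500 ≈ 0.844400
step 7 [7y] swap r/1=1963/63096: DF=(1 − 1963/63096·(0.986600+0.969100+0.936900+0.891200+0.877700+0.844400))/(1+1963/63096) = 8037/10000 ≈ 0.803700
step 8 [8y] bond c/1=7/400: DF=(3696451/4000000 − 7/400·(0.986600+0.969100+0.936900+0.891200+0.877700+0.844400+0.803700))/(1+7/400) = 7997/10000 ≈ 0.799700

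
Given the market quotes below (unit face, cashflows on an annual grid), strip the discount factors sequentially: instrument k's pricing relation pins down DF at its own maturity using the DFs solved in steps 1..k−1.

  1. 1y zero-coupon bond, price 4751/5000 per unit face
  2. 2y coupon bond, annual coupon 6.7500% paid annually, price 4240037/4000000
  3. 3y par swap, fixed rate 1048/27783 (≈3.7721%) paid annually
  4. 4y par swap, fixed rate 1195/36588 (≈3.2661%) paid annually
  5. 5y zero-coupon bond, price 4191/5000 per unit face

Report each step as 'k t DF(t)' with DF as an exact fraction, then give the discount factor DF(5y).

1 1 4751/5000
2 2 9329/10000
3 3 1119/1250
4 4 1761/2000
5 5 4191/5000
DF(5y) = 4191/5000 ≈ 0.838200

step 1 [1y] zero: DF = P = 4751/5000 ≈ 0.950200
step 2 [2y] bond c/1=27/400: DF=(4240037/4000000 − 27/400·(0.950200))/(1+27/400) = 9329/10000 ≈ 0.932900
step 3 [3y] swap r/1=1048/27783: DF=(1 − 1048/27783·(0.950200+0.932900))/(1+1048/27783) = 1119/1250 ≈ 0.895200
step 4 [4y] swap r/1=1195/36588: DF=(1 − 1195/36588·(0.950200+0.932900+0.895200))/(1+1195/36588) = 1761/2000 ≈ 0.880500
step 5 [5y] zero: DF = P = 4191/5000 ≈ 0.838200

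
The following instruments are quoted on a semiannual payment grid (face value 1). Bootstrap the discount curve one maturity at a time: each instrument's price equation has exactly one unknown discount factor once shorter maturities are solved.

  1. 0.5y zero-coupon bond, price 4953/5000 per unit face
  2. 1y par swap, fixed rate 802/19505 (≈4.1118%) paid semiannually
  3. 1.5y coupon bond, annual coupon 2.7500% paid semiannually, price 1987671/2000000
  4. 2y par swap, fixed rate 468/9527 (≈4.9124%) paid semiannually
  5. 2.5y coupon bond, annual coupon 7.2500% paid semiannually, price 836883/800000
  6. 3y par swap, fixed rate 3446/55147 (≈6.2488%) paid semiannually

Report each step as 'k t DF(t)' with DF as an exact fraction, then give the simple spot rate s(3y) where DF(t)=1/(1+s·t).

step 1 [0.5y] zero: DF = P = 4953/5000 ≈ 0.990600
step 2 [1y] swap r/2=401/19505: DF=(1 − 401/19505·(0.990600))/(1+401/19505) = 9599/10000 ≈ 0.959900
step 3 [1.5y] bond c/2=11/800: DF=(1987671/2000000 − 11/800·(0.990600+0.959900))/(1+11/800) = 9539/10000 ≈ 0.953900
step 4 [2y] swap r/2=234/9527: DF=(1 − 234/9527·(0.990600+0.959900+0.953900))/(1+234/9527) = 1133/1250 ≈ 0.906400
step 5 [2.5y] bond c/2=29/800: DF=(836883/800000 − 29/800·(0.990600+0.959900+0.953900+0.906400))/(1+29/800) = 4381/5000 ≈ 0.876200
step 6 [3y] swap r/2=1723/55147: DF=(1 − 1723/55147·(0.990600+0.959900+0.953900+0.906400+0.876200))/(1+1723/55147) = 8277/10000 ≈ 0.827700

1 1/2 4953/5000
2 1 9599/10000
3 3/2 9539/10000
4 2 1133/1250
5 5/2 4381/5000
6 3 8277/10000
s(3y) = (1/(8277/10000) − 1)/(3) = 1723/24831 ≈ 6.9389%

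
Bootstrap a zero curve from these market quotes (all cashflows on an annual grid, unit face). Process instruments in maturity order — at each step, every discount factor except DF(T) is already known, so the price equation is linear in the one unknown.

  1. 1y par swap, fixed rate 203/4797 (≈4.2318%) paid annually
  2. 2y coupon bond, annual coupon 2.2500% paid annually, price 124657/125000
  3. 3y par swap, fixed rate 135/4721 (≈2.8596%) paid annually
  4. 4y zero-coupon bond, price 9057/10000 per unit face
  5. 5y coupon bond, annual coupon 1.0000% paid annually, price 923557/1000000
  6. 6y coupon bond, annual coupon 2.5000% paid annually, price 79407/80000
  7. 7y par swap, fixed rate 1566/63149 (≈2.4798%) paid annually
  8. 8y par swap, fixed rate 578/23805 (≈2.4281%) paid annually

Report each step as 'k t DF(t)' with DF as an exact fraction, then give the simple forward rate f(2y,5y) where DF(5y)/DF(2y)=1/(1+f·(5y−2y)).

1 1 4797/5000
2 2 4771/5000
3 3 919/1000
4 4 9057/10000
5 5 4387/5000
6 6 4279/5000
7 7 4217/5000
8 8 4133/5000
f(2y,5y) = ((4771/5000)/(4387/5000) − 1)/(3) = 128/4387 ≈ 2.9177%

step 1 [1y] swap r/1=203/4797: DF=(1 − 203/4797·(0))/(1+203/4797) = 4797/5000 ≈ 0.959400
step 2 [2y] bond c/1=9/400: DF=(124657/125000 − 9/400·(0.959400))/(1+9/400) = 4771/5000 ≈ 0.954200
step 3 [3y] swap r/1=135/4721: DF=(1 − 135/4721·(0.959400+0.954200))/(1+135/4721) = 919/1000 ≈ 0.919000
step 4 [4y] zero: DF = P = 9057/10000 ≈ 0.905700
step 5 [5y] bond c/1=1/100: DF=(923557/1000000 − 1/100·(0.959400+0.954200+0.919000+0.905700))/(1+1/100) = 4387/5000 ≈ 0.877400
step 6 [6y] bond c/1=1/40: DF=(79407/80000 − 1/40·(0.959400+0.954200+0.919000+0.905700+0.877400))/(1+1/40) = 4279/5000 ≈ 0.855800
step 7 [7y] swap r/1=1566/63149: DF=(1 − 1566/63149·(0.959400+0.954200+0.919000+0.905700+0.877400+0.855800))/(1+1566/63149) = 4217/5000 ≈ 0.843400
step 8 [8y] swap r/1=578/23805: DF=(1 − 578/23805·(0.959400+0.954200+0.919000+0.905700+0.877400+0.855800+0.843400))/(1+578/23805) = 4133/5000 ≈ 0.826600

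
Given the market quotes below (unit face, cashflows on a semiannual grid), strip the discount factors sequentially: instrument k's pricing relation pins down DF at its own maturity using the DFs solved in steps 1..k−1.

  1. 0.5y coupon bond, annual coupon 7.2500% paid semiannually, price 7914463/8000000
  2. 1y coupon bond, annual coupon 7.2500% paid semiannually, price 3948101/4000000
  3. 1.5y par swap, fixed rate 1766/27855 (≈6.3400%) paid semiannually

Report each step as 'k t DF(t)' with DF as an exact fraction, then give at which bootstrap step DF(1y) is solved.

step 1 [0.5y] bond c/2=29/800: DF=(7914463/8000000 − 29/800·(0))/(1+29/800) = 9547/10000 ≈ 0.954700
step 2 [1y] bond c/2=29/800: DF=(3948101/4000000 − 29/800·(0.954700))/(1+29/800) = 9191/10000 ≈ 0.919100
step 3 [1.5y] swap r/2=883/27855: DF=(1 − 883/27855·(0.954700+0.919100))/(1+883/27855) = 9117/10000 ≈ 0.911700

1 1/2 9547/10000
2 1 9191/10000
3 3/2 9117/10000
DF(1y) is solved at step 2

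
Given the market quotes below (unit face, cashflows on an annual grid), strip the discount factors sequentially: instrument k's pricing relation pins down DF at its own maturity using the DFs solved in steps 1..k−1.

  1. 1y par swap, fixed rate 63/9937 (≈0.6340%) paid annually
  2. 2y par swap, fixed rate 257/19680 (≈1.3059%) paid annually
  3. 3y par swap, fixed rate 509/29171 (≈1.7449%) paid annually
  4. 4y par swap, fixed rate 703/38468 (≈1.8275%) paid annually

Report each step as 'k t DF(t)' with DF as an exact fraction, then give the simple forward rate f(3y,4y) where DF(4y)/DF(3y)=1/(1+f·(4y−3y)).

step 1 [1y] swap r/1=63/9937: DF=(1 − 63/9937·(0))/(1+63/9937) = 9937/10000 ≈ 0.993700
step 2 [2y] swap r/1=257/19680: DF=(1 − 257/19680·(0.993700))/(1+257/19680) = 9743/10000 ≈ 0.974300
step 3 [3y] swap r/1=509/29171: DF=(1 − 509/29171·(0.993700+0.974300))/(1+509/29171) = 9491/10000 ≈ 0.949100
step 4 [4y] swap r/1=703/38468: DF=(1 − 703/38468·(0.993700+0.974300+0.949100))/(1+703/38468) = 9297/10000 ≈ 0.929700

1 1 9937/10000
2 2 9743/10000
3 3 9491/10000
4 4 9297/10000
f(3y,4y) = ((9491/10000)/(9297/10000) − 1)/(1) = 194/9297 ≈ 2.0867%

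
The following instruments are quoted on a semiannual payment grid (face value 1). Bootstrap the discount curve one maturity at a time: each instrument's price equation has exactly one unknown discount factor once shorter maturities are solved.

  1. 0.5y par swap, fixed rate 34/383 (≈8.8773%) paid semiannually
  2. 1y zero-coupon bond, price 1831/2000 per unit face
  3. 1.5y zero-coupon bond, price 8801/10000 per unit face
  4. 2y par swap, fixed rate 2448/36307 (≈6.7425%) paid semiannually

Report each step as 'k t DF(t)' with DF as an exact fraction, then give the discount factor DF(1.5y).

step 1 [0.5y] swap r/2=17/383: DF=(1 − 17/383·(0))/(1+17/383) = 383/400 ≈ 0.957500
step 2 [1y] zero: DF = P = 1831/2000 ≈ 0.915500
step 3 [1.5y] zero: DF = P = 8801/10000 ≈ 0.880100
step 4 [2y] swap r/2=1224/36307: DF=(1 − 1224/36307·(0.957500+0.915500+0.880100))/(1+1224/36307) = 1097/1250 ≈ 0.877600

1 1/2 383/400
2 1 1831/2000
3 3/2 8801/10000
4 2 1097/1250
DF(1.5y) = 8801/10000 ≈ 0.880100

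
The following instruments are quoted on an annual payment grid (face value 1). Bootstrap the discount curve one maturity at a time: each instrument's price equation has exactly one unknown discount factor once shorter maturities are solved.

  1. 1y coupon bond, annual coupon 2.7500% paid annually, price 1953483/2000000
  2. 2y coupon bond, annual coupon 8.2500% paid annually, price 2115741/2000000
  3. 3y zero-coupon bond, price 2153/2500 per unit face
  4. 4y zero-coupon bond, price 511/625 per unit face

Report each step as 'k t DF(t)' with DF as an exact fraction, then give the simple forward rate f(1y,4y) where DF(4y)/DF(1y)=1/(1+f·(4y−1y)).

1 1 4753/5000
2 2 1131/1250
3 3 2153/2500
4 4 511/625
f(1y,4y) = ((4753/5000)/(511/625) − 1)/(3) = 95/1752 ≈ 5.4224%

step 1 [1y] bond c/1=11/400: DF=(1953483/2000000 − 11/400·(0))/(1+11/400) = 4753/5000 ≈ 0.950600
step 2 [2y] bond c/1=33/400: DF=(2115741/2000000 − 33/400·(0.950600))/(1+33/400) = 1131/1250 ≈ 0.904800
step 3 [3y] zero: DF = P = 2153/2500 ≈ 0.861200
step 4 [4y] zero: DF = P = 511/625 ≈ 0.817600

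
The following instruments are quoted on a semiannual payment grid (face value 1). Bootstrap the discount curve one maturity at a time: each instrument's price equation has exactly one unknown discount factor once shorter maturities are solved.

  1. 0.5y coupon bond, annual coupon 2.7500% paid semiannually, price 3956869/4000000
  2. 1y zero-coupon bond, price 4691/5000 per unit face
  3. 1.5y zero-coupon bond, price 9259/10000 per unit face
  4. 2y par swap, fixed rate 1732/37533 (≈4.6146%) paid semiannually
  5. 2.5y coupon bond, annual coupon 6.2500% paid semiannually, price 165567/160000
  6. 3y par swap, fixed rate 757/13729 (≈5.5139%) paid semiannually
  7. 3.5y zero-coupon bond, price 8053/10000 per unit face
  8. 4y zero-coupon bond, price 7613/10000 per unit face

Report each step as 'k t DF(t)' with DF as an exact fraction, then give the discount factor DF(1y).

1 1/2 4879/5000
2 1 4691/5000
3 3/2 9259/10000
4 2 4567/5000
5 5/2 8897/10000
6 3 4243/5000
7 7/2 8053/10000
8 4 7613/10000
DF(1y) = 4691/5000 ≈ 0.938200

step 1 [0.5y] bond c/2=11/800: DF=(3956869/4000000 − 11/800·(0))/(1+11/800) = 4879/5000 ≈ 0.975800
step 2 [1y] zero: DF = P = 4691/5000 ≈ 0.938200
step 3 [1.5y] zero: DF = P = 9259/10000 ≈ 0.925900
step 4 [2y] swap r/2=866/37533: DF=(1 − 866/37533·(0.975800+0.938200+0.925900))/(1+866/37533) = 4567/5000 ≈ 0.913400
step 5 [2.5y] bond c/2=1/32: DF=(165567/160000 − 1/32·(0.975800+0.938200+0.925900+0.913400))/(1+1/32) = 8897/10000 ≈ 0.889700
step 6 [3y] swap r/2=757/27458: DF=(1 − 757/27458·(0.975800+0.938200+0.925900+0.913400+0.889700))/(1+757/27458) = 4243/5000 ≈ 0.848600
step 7 [3.5y] zero: DF = P = 8053/10000 ≈ 0.805300
step 8 [4y] zero: DF = P = 7613/10000 ≈ 0.761300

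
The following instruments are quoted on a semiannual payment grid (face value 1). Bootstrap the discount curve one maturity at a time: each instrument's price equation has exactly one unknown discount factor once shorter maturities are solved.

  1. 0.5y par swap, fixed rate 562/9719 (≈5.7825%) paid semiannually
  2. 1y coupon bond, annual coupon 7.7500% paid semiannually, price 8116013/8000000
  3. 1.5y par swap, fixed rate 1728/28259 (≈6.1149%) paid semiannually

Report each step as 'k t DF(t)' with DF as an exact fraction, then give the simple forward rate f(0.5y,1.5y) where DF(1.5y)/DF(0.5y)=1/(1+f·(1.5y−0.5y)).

step 1 [0.5y] swap r/2=281/9719: DF=(1 − 281/9719·(0))/(1+281/9719) = 9719/10000 ≈ 0.971900
step 2 [1y] bond c/2=31/800: DF=(8116013/8000000 − 31/800·(0.971900))/(1+31/800) = 2351/2500 ≈ 0.940400
step 3 [1.5y] swap r/2=864/28259: DF=(1 − 864/28259·(0.971900+0.940400))/(1+864/28259) = 571/625 ≈ 0.913600

1 1/2 9719/10000
2 1 2351/2500
3 3/2 571/625
f(0.5y,1.5y) = ((9719/10000)/(571/625) − 1)/(1) = 583/9136 ≈ 6.3813%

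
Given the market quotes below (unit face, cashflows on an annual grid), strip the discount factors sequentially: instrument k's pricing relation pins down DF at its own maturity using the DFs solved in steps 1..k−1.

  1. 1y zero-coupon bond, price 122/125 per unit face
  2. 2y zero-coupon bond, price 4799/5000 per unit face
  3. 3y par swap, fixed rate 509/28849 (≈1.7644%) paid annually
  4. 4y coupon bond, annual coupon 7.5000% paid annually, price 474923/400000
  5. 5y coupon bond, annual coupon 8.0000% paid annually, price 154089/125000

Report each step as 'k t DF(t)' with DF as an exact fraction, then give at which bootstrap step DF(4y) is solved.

step 1 [1y] zero: DF = P = 122/125 ≈ 0.976000
step 2 [2y] zero: DF = P = 4799/5000 ≈ 0.959800
step 3 [3y] swap r/1=509/28849: DF=(1 − 509/28849·(0.976000+0.959800))/(1+509/28849) = 9491/10000 ≈ 0.949100
step 4 [4y] bond c/1=3/40: DF=(474923/400000 − 3/40·(0.976000+0.959800+0.949100))/(1+3/40) = 1129/1250 ≈ 0.903200
step 5 [5y] bond c/1=2/25: DF=(154089/125000 − 2/25·(0.976000+0.959800+0.949100+0.903200))/(1+2/25) = 538/625 ≈ 0.860800

1 1 122/125
2 2 4799/5000
3 3 9491/10000
4 4 1129/1250
5 5 538/625
DF(4y) is solved at step 4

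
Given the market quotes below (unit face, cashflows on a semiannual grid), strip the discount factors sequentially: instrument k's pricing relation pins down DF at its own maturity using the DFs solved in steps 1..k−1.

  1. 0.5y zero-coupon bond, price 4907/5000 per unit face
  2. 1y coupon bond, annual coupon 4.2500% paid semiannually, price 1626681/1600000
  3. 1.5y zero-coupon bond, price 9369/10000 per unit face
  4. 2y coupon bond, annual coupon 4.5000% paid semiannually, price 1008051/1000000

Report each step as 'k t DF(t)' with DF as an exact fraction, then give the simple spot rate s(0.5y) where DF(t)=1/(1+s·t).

step 1 [0.5y] zero: DF = P = 4907/5000 ≈ 0.981400
step 2 [1y] bond c/2=17/800: DF=(1626681/1600000 − 17/800·(0.981400))/(1+17/800) = 9751/10000 ≈ 0.975100
step 3 [1.5y] zero: DF = P = 9369/10000 ≈ 0.936900
step 4 [2y] bond c/2=9/400: DF=(1008051/1000000 − 9/400·(0.981400+0.975100+0.936900))/(1+9/400) = 4611/5000 ≈ 0.922200

1 1/2 4907/5000
2 1 9751/10000
3 3/2 9369/10000
4 2 4611/5000
s(0.5y) = (1/(4907/5000) − 1)/(1/2) = 186/4907 ≈ 3.7905%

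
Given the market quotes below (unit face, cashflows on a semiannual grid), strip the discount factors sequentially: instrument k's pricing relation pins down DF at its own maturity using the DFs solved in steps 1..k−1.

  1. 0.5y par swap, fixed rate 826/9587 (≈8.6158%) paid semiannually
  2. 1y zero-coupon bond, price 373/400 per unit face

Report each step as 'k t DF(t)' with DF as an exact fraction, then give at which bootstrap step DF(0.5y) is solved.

step 1 [0.5y] swap r/2=413/9587: DF=(1 − 413/9587·(0))/(1+413/9587) = 9587/10000 ≈ 0.958700
step 2 [1y] zero: DF = P = 373/400 ≈ 0.932500

1 1/2 9587/10000
2 1 373/400
DF(0.5y) is solved at step 1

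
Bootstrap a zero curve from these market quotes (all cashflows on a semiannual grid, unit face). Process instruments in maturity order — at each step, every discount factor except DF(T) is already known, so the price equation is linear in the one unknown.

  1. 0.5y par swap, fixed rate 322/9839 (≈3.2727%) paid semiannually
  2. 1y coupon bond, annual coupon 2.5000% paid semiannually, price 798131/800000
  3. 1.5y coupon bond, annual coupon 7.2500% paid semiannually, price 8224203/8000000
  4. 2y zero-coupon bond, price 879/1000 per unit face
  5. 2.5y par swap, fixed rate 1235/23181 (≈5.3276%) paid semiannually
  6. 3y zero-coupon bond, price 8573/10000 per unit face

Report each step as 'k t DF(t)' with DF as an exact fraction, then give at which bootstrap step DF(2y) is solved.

step 1 [0.5y] swap r/2=161/9839: DF=(1 − 161/9839·(0))/(1+161/9839) = 9839/10000 ≈ 0.983900
step 2 [1y] bond c/2=1/80: DF=(798131/800000 − 1/80·(0.983900))/(1+1/80) = 2433/2500 ≈ 0.973200
step 3 [1.5y] bond c/2=29/800: DF=(8224203/8000000 − 29/800·(0.983900+0.973200))/(1+29/800) = 2309/2500 ≈ 0.923600
step 4 [2y] zero: DF = P = 879/1000 ≈ 0.879000
step 5 [2.5y] swap r/2=1235/46362: DF=(1 − 1235/46362·(0.983900+0.973200+0.923600+0.879000))/(1+1235/46362) = 1753/2000 ≈ 0.876500
step 6 [3y] zero: DF = P = 8573/10000 ≈ 0.857300

1 1/2 9839/10000
2 1 2433/2500
3 3/2 2309/2500
4 2 879/1000
5 5/2 1753/2000
6 3 8573/10000
DF(2y) is solved at step 4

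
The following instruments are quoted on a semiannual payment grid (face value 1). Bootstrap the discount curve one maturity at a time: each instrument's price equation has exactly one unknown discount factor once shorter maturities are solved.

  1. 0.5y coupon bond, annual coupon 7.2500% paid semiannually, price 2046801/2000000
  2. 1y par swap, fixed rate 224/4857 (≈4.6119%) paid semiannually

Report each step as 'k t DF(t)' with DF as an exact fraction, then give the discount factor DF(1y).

step 1 [0.5y] bond c/2=29/800: DF=(2046801/2000000 − 29/800·(0))/(1+29/800) = 2469/2500 ≈ 0.987600
step 2 [1y] swap r/2=112/4857: DF=(1 − 112/4857·(0.987600))/(1+112/4857) = 597/625 ≈ 0.955200

1 1/2 2469/2500
2 1 597/625
DF(1y) = 597/625 ≈ 0.955200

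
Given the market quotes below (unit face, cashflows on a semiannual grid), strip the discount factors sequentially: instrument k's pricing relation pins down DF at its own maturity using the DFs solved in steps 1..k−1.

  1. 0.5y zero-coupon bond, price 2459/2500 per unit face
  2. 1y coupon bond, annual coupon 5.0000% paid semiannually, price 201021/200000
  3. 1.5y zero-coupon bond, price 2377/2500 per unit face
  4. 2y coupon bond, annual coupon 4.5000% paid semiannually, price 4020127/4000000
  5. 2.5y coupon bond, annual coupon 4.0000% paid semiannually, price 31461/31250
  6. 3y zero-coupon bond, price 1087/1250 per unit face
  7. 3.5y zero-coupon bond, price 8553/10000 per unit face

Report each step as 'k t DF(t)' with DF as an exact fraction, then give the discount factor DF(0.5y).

1 1/2 2459/2500
2 1 4783/5000
3 3/2 2377/2500
4 2 9193/10000
5 5/2 9123/10000
6 3 1087/1250
7 7/2 8553/10000
DF(0.5y) = 2459/2500 ≈ 0.983600

step 1 [0.5y] zero: DF = P = 2459/2500 ≈ 0.983600
step 2 [1y] bond c/2=1/40: DF=(201021/200000 − 1/40·(0.983600))/(1+1/40) = 4783/5000 ≈ 0.956600
step 3 [1.5y] zero: DF = P = 2377/2500 ≈ 0.950800
step 4 [2y] bond c/2=9/400: DF=(4020127/4000000 − 9/400·(0.983600+0.956600+0.950800))/(1+9/400) = 9193/10000 ≈ 0.919300
step 5 [2.5y] bond c/2=1/50: DF=(31461/31250 − 1/50·(0.983600+0.956600+0.950800+0.919300))/(1+1/50) = 9123/10000 ≈ 0.912300
step 6 [3y] zero: DF = P = 1087/1250 ≈ 0.869600
step 7 [3.5y] zero: DF = P = 8553/10000 ≈ 0.855300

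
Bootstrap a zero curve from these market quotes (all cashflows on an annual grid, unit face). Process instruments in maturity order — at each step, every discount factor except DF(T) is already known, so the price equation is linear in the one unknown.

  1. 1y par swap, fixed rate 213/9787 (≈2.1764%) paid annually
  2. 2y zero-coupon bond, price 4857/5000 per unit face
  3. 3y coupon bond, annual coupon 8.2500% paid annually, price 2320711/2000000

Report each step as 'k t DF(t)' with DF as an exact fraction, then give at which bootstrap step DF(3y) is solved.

1 1 9787/10000
2 2 4857/5000
3 3 9233/10000
DF(3y) is solved at step 3

step 1 [1y] swap r/1=213/9787: DF=(1 − 213/9787·(0))/(1+213/9787) = 9787/10000 ≈ 0.978700
step 2 [2y] zero: DF = P = 4857/5000 ≈ 0.971400
step 3 [3y] bond c/1=33/400: DF=(2320711/2000000 − 33/400·(0.978700+0.971400))/(1+33/400) = 9233/10000 ≈ 0.923300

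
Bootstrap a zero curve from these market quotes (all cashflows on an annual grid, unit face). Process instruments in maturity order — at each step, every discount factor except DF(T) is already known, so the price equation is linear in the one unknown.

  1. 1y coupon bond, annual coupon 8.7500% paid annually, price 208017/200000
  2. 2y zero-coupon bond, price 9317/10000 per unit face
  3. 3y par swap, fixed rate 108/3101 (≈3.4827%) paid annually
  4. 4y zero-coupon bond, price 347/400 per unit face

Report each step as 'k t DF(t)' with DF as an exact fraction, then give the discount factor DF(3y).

1 1 2391/2500
2 2 9317/10000
3 3 2257/2500
4 4 347/400
DF(3y) = 2257/2500 ≈ 0.902800

step 1 [1y] bond c/1=7/80: DF=(208017/200000 − 7/80·(0))/(1+7/80) = 2391/2500 ≈ 0.956400
step 2 [2y] zero: DF = P = 9317/10000 ≈ 0.931700
step 3 [3y] swap r/1=108/3101: DF=(1 − 108/3101·(0.956400+0.931700))/(1+108/3101) = 2257/2500 ≈ 0.902800
step 4 [4y] zero: DF = P = 347/400 ≈ 0.867500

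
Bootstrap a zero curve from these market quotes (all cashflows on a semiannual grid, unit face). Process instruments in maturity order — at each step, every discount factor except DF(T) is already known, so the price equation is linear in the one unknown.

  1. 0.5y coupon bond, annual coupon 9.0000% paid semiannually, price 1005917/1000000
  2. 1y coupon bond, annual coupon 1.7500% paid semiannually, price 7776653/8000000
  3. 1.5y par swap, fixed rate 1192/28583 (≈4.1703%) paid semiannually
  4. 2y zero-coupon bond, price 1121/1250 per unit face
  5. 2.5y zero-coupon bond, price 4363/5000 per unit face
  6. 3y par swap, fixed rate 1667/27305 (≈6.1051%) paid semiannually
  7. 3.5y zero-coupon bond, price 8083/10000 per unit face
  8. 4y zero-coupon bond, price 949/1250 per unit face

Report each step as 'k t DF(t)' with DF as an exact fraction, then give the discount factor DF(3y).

step 1 [0.5y] bond c/2=9/200: DF=(1005917/1000000 − 9/200·(0))/(1+9/200) = 4813/5000 ≈ 0.962600
step 2 [1y] bond c/2=7/800: DF=(7776653/8000000 − 7/800·(0.962600))/(1+7/800) = 9553/10000 ≈ 0.955300
step 3 [1.5y] swap r/2=596/28583: DF=(1 − 596/28583·(0.962600+0.955300))/(1+596/28583) = 2351/2500 ≈ 0.940400
step 4 [2y] zero: DF = P = 1121/1250 ≈ 0.896800
step 5 [2.5y] zero: DF = P = 4363/5000 ≈ 0.872600
step 6 [3y] swap r/2=1667/54610: DF=(1 − 1667/54610·(0.962600+0.955300+0.940400+0.896800+0.872600))/(1+1667/54610) = 8333/10000 ≈ 0.833300
step 7 [3.5y] zero: DF = P = 8083/10000 ≈ 0.808300
step 8 [4y] zero: DF = P = 949/1250 ≈ 0.759200

1 1/2 4813/5000
2 1 9553/10000
3 3/2 2351/2500
4 2 1121/1250
5 5/2 4363/5000
6 3 8333/10000
7 7/2 8083/10000
8 4 949/1250
DF(3y) = 8333/10000 ≈ 0.833300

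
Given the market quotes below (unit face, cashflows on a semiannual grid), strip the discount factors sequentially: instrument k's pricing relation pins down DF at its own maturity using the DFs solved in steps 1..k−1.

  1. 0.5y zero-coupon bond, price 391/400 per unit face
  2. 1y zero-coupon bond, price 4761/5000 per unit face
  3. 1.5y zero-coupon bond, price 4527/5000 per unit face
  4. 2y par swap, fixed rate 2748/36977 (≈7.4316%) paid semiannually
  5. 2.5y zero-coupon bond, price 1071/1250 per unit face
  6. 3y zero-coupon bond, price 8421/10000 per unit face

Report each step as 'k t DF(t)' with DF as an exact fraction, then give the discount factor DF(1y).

1 1/2 391/400
2 1 4761/5000
3 3/2 4527/5000
4 2 4313/5000
5 5/2 1071/1250
6 3 8421/10000
DF(1y) = 4761/5000 ≈ 0.952200

step 1 [0.5y] zero: DF = P = 391/400 ≈ 0.977500
step 2 [1y] zero: DF = P = 4761/5000 ≈ 0.952200
step 3 [1.5y] zero: DF = P = 4527/5000 ≈ 0.905400
step 4 [2y] swap r/2=1374/36977: DF=(1 − 1374/36977·(0.977500+0.952200+0.905400))/(1+1374/36977) = 4313/5000 ≈ 0.862600
step 5 [2.5y] zero: DF = P = 1071/1250 ≈ 0.856800
step 6 [3y] zero: DF = P = 8421/10000 ≈ 0.842100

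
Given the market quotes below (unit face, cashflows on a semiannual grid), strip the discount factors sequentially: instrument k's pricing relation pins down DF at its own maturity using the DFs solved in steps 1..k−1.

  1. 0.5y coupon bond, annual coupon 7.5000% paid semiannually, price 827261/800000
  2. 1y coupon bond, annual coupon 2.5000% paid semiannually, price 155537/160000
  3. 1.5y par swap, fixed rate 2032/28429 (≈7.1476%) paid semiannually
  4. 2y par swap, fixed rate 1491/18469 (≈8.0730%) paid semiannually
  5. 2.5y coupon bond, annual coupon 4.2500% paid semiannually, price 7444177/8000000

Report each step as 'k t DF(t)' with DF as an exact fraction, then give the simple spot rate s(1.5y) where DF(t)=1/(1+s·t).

step 1 [0.5y] bond c/2=3/80: DF=(827261/800000 − 3/80·(0))/(1+3/80) = 9967/10000 ≈ 0.996700
step 2 [1y] bond c/2=1/80: DF=(155537/160000 − 1/80·(0.996700))/(1+1/80) = 4739/5000 ≈ 0.947800
step 3 [1.5y] swap r/2=1016/28429: DF=(1 − 1016/28429·(0.996700+0.947800))/(1+1016/28429) = 1123/1250 ≈ 0.898400
step 4 [2y] swap r/2=1491/36938: DF=(1 − 1491/36938·(0.996700+0.947800+0.898400))/(1+1491/36938) = 8509/10000 ≈ 0.850900
step 5 [2.5y] bond c/2=17/800: DF=(7444177/8000000 − 17/800·(0.996700+0.947800+0.898400+0.850900))/(1+17/800) = 8343/10000 ≈ 0.834300

1 1/2 9967/10000
2 1 4739/5000
3 3/2 1123/1250
4 2 8509/10000
5 5/2 8343/10000
s(1.5y) = (1/(1123/1250) − 1)/(3/2) = 254/3369 ≈ 7.5393%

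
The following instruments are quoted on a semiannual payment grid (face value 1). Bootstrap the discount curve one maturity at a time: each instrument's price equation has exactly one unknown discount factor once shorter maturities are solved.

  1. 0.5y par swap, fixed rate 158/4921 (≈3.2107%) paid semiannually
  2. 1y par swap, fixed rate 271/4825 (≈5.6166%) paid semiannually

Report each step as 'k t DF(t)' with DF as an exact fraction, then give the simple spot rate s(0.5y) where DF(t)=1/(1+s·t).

1 1/2 4921/5000
2 1 4729/5000
s(0.5y) = (1/(4921/5000) − 1)/(1/2) = 158/4921 ≈ 3.2107%

step 1 [0.5y] swap r/2=79/4921: DF=(1 − 79/4921·(0))/(1+79/4921) = 4921/5000 ≈ 0.984200
step 2 [1y] swap r/2=271/9650: DF=(1 − 271/9650·(0.984200))/(1+271/9650) = 4729/5000 ≈ 0.945800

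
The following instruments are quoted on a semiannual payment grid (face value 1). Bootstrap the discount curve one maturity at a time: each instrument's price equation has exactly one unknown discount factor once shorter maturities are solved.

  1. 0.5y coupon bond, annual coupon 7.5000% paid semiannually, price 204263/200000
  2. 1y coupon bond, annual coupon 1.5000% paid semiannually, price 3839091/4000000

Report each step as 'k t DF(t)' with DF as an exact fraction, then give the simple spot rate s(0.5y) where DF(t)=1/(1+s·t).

step 1 [0.5y] bond c/2=3/80: DF=(204263/200000 − 3/80·(0))/(1+3/80) = 2461/2500 ≈ 0.984400
step 2 [1y] bond c/2=3/400: DF=(3839091/4000000 − 3/400·(0.984400))/(1+3/400) = 9453/10000 ≈ 0.945300

1 1/2 2461/2500
2 1 9453/10000
s(0.5y) = (1/(2461/2500) − 1)/(1/2) = 78/2461 ≈ 3.1694%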